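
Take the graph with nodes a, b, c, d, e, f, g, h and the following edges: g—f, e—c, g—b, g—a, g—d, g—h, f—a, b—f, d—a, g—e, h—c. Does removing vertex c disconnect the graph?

Deleting c leaves 1 component (was 1) (its neighbors e, h remain connected to each other), so c is not a cut vertex.

No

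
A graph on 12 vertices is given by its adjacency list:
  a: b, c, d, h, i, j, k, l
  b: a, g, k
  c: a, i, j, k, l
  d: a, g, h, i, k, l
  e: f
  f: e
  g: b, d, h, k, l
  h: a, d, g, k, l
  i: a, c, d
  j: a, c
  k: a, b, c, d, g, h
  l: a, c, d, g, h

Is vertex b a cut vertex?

No

Deleting b leaves 2 components (was 2), so b is not a cut vertex.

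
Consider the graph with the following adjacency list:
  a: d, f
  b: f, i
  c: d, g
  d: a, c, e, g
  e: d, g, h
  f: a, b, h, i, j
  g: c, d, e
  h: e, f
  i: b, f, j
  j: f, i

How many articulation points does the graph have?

Removing f increases the component count from 1 to 2, so f is a cut vertex.
By contrast removing j leaves 1 component; it is not a cut vertex. No other vertex is a cut vertex either.

1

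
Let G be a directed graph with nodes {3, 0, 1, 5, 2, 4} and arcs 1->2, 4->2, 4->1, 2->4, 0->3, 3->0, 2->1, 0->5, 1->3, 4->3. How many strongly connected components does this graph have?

{1, 2, 4} are all mutually reachable — one SCC of size 3.
{0, 3} are all mutually reachable — one SCC of size 2.
{5} is an SCC by itself.
That gives 3 strongly connected components.

3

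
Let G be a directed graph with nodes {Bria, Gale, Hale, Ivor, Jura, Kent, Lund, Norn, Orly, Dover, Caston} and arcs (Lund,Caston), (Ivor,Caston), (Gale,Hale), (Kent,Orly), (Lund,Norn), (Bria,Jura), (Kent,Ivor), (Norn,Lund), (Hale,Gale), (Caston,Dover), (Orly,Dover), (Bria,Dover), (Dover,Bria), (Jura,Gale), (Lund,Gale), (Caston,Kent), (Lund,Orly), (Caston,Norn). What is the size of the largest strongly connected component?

5

{Ivor, Kent, Lund, Norn, Caston} are all mutually reachable — one SCC of size 5.
{Bria, Dover} are all mutually reachable — one SCC of size 2.
{Gale, Hale} are all mutually reachable — one SCC of size 2.
{Orly} is an SCC by itself.
{Jura} is an SCC by itself.
The largest has 5 vertices.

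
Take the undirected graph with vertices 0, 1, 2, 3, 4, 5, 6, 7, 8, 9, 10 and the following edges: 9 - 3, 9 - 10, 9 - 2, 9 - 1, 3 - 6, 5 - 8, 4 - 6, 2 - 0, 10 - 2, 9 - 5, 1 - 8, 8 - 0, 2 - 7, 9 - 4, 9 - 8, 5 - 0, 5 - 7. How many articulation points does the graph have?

Removing 9 increases the component count from 1 to 2, so 9 is a cut vertex.
By contrast removing 2 leaves 1 component; it is not a cut vertex. No other vertex is a cut vertex either.

1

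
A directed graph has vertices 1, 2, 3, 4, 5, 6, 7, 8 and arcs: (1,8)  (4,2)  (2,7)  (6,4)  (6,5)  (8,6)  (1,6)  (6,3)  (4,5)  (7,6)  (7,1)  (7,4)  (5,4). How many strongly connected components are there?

2

{1, 2, 4, 5, 6, 7, 8} are all mutually reachable — one SCC of size 7.
{3} is an SCC by itself.
That gives 2 strongly connected components.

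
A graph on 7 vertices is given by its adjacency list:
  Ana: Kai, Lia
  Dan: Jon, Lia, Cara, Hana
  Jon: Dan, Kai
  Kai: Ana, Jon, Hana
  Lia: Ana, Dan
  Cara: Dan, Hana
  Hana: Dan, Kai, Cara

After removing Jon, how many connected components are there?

1

With Jon gone, the remaining components are: {Ana, Dan, Kai, Lia, Cara, Hana}.
That is 1 component.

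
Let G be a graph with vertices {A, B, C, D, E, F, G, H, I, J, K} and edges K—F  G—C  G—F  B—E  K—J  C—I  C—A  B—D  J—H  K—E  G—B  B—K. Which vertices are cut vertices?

B, C, G, J, K

Removing B increases the component count from 1 to 2, so B is a cut vertex.
Removing C increases the component count from 1 to 3, so C is a cut vertex.
Removing G increases the component count from 1 to 2, so G is a cut vertex.
Likewise J, K are cut vertices.
By contrast removing F leaves 1 component; it is not a cut vertex. No other vertex is a cut vertex either.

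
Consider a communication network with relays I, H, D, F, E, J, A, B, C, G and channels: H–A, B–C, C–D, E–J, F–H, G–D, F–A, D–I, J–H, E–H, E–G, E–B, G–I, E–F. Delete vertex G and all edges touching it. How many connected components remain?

With G gone, the remaining components are: {A, B, C, D, E, F, H, I, J}.
That is 1 component.

1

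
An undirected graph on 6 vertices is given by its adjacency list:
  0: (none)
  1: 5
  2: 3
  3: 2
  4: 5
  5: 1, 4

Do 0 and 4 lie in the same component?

No

The component containing 0 is {0}, and 4 is not in it.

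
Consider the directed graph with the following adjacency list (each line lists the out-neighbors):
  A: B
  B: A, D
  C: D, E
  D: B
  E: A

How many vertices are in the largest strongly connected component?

{A, B, D} are all mutually reachable — one SCC of size 3.
{E} is an SCC by itself.
{C} is an SCC by itself.
The largest has 3 vertices.

3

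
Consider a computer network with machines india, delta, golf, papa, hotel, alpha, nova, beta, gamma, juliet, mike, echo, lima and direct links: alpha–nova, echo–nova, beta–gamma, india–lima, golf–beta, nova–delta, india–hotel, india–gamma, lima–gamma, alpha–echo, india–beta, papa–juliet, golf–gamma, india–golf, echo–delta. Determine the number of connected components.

mike is isolated — a component by itself.
Starting from papa we can reach papa, juliet. That is one component of size 2.
Starting from echo we can reach echo, nova, alpha, delta. That is one component of size 4.
Starting from beta we can reach beta, golf, lima, gamma, hotel, india. That is one component of size 6.
Total: 4 components.

4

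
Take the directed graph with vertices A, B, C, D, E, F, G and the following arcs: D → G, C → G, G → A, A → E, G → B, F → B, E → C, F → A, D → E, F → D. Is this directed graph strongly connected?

No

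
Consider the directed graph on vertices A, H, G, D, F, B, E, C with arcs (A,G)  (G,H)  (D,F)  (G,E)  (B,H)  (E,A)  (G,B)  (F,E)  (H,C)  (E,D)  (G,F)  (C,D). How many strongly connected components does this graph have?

1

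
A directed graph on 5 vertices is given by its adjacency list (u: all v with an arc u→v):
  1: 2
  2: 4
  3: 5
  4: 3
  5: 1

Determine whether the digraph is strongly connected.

Yes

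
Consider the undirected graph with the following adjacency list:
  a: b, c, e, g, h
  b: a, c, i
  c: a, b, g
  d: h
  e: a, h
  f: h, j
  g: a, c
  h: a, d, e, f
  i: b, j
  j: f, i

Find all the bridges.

The edges on the cycle h-a-b-i-j-f-h are not bridges since each lies on that cycle.
But removing h-d disconnects h from d — this is a bridge.

d-h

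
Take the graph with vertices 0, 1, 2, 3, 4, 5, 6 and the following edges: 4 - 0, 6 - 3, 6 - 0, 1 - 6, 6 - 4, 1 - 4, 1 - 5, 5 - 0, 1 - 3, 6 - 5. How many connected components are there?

2 is isolated — a component by itself.
Starting from 0 we can reach 0, 1, 3, 4, 5, 6. That is one component of size 6.
Total: 2 components.

2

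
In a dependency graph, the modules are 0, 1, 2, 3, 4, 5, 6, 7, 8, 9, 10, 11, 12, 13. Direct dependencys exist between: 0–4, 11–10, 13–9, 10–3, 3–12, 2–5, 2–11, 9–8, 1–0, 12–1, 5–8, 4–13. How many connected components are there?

3

6 is isolated — a component by itself.
7 is isolated — a component by itself.
Starting from 0 we can reach 0, 1, 2, 3, 4, 5, 8, 9, 10, 11, 12, 13. That is one component of size 12.
Total: 3 components.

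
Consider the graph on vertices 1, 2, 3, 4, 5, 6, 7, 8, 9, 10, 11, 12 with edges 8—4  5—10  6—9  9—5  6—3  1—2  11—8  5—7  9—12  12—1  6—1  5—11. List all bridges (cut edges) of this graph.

The edges on the cycle 6-9-12-1-6 are not bridges since each lies on that cycle.
But removing 9—5 disconnects 9 from 5; removing 5—10 disconnects 5 from 10; removing 8—4 disconnects 8 from 4; removing 8—11 disconnects 8 from 11 — these are bridges.
In total 8 edges are bridges.

1-2, 10-5, 11-5, 11-8, 3-6, 4-8, 5-7, 5-9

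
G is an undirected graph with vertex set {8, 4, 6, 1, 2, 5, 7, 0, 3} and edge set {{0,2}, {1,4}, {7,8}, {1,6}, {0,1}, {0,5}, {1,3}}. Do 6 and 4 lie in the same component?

Yes

From 6 we can reach 0, 1, 2, 3, 4, 5, 6, which includes 4.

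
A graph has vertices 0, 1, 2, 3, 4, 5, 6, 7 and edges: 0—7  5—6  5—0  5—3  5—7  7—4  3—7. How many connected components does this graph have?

3

1 is isolated — a component by itself.
2 is isolated — a component by itself.
Starting from 0 we can reach 0, 3, 4, 5, 6, 7. That is one component of size 6.
Total: 3 components.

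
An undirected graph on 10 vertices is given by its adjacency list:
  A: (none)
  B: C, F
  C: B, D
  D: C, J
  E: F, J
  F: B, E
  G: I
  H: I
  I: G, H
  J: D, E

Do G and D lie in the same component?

The component containing G is {G, H, I}, and D is not in it.

No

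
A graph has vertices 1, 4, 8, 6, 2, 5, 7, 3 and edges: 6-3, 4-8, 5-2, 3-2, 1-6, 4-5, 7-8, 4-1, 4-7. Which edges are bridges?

The edges on the cycle 4-7-8-4 are not bridges since each lies on that cycle.
Every edge lies on some cycle, so there are no bridges.

none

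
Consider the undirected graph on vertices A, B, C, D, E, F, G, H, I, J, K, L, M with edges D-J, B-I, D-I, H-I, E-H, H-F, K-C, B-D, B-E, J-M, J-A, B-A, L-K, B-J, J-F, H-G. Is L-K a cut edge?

Yes

Removing L-K leaves no path between L and K: the component count goes from 2 to 3. So it is a bridge.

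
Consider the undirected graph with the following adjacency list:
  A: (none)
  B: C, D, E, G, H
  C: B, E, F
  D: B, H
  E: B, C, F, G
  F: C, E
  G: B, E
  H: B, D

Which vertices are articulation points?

Removing B increases the component count from 2 to 3, so B is a cut vertex.
By contrast removing E leaves 2 components; it is not a cut vertex. No other vertex is a cut vertex either.

B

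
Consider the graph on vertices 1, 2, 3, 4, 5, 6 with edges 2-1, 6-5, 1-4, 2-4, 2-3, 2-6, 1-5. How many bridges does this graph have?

The edges on the cycle 2-1-5-6-2 are not bridges since each lies on that cycle.
But removing 2-3 disconnects 2 from 3 — this is a bridge.

1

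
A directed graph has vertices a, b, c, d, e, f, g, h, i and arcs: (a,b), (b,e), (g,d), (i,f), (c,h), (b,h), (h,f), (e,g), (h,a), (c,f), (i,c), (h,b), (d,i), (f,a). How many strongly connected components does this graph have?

1

{a, b, c, d, e, f, g, h, i} are all mutually reachable — one SCC of size 9.
That gives 1 strongly connected component.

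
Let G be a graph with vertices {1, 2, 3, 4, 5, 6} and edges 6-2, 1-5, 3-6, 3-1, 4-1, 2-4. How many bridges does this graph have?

The edges on the cycle 3-6-2-4-1-3 are not bridges since each lies on that cycle.
But removing 1-5 disconnects 1 from 5 — this is a bridge.

1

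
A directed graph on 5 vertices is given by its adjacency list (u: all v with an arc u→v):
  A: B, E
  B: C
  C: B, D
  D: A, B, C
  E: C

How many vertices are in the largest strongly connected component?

5

{A, B, C, D, E} are all mutually reachable — one SCC of size 5.
The largest has 5 vertices.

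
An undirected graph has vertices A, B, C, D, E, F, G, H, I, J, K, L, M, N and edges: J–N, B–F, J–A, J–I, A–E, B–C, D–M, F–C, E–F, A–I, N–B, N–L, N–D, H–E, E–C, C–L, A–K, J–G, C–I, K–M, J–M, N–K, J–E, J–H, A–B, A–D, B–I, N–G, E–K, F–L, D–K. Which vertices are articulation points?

none

Removing G, for instance, still leaves 1 component. No single vertex removal increases the component count — the graph has no articulation points.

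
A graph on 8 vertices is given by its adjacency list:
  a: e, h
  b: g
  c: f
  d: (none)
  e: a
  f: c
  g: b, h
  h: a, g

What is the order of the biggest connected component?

d is isolated — a component by itself.
Starting from c we can reach c, f. That is one component of size 2.
Starting from a we can reach a, b, e, g, h. That is one component of size 5.
The largest has 5 vertices.

5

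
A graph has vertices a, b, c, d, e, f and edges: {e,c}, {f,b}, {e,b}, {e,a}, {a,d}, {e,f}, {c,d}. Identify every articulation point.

Removing e increases the component count from 1 to 2, so e is a cut vertex.
By contrast removing c leaves 1 component; it is not a cut vertex. No other vertex is a cut vertex either.

e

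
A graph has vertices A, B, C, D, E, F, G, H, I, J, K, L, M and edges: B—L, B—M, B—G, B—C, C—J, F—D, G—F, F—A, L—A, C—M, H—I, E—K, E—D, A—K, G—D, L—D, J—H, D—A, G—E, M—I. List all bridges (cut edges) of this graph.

none

The edges on the cycle G-F-A-K-E-G are not bridges since each lies on that cycle.
Every edge lies on some cycle, so there are no bridges.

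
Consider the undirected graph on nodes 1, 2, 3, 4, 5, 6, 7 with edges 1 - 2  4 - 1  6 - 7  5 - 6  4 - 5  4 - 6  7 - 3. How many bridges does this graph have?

The edges on the cycle 4-5-6-4 are not bridges since each lies on that cycle.
But removing 1 - 2 disconnects 1 from 2; removing 7 - 3 disconnects 7 from 3; removing 6 - 7 disconnects 6 from 7; removing 4 - 1 disconnects 4 from 1 — these are bridges.
That makes 4 bridges.

4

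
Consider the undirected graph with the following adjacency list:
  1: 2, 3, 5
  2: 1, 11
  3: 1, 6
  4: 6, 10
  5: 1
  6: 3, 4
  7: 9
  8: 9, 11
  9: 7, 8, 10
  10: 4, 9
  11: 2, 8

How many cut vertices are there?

2

Removing 1 increases the component count from 1 to 2, so 1 is a cut vertex.
Removing 9 increases the component count from 1 to 2, so 9 is a cut vertex.
By contrast removing 6 leaves 1 component; it is not a cut vertex. No other vertex is a cut vertex either.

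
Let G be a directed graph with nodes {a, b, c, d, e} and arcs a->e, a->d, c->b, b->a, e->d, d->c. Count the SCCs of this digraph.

{a, b, c, d, e} are all mutually reachable — one SCC of size 5.
That gives 1 strongly connected component.

1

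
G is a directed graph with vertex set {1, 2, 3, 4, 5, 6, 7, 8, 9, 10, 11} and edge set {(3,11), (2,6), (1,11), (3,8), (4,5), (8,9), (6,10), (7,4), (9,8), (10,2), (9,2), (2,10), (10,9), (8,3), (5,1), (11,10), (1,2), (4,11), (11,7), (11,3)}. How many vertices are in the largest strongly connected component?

11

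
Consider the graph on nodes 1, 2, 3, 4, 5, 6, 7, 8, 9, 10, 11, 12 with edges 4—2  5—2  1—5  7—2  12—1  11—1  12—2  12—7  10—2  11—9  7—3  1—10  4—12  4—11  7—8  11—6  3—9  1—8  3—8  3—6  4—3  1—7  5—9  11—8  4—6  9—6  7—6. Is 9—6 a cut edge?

After removing 9—6, the path 9-11-6 still connects them, so the edge is not a bridge.

No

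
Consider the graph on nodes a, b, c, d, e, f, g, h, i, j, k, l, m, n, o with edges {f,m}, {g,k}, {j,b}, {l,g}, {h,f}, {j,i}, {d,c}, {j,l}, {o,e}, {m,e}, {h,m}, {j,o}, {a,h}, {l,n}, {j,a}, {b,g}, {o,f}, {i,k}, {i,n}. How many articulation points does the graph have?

Removing j increases the component count from 2 to 3, so j is a cut vertex.
By contrast removing b leaves 2 components; it is not a cut vertex. No other vertex is a cut vertex either.

1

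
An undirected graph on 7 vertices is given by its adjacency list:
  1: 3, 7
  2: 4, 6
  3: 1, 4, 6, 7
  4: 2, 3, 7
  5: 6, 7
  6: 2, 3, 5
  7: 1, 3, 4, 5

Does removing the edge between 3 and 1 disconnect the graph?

No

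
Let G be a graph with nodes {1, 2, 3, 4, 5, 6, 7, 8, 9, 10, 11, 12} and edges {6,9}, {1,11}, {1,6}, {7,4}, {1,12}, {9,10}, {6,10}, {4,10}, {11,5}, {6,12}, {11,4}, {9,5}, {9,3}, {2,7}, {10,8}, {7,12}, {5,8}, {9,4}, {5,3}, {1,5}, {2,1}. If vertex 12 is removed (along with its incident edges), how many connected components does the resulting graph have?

With 12 gone, the remaining components are: {1, 2, 3, 4, 5, 6, 7, 8, 9, 10, 11}.
That is 1 component.

1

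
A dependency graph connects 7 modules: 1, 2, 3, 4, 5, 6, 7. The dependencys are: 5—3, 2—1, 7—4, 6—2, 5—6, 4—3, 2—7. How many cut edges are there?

The edges on the cycle 5-6-2-7-4-3-5 are not bridges since each lies on that cycle.
But removing 2—1 disconnects 2 from 1 — this is a bridge.

1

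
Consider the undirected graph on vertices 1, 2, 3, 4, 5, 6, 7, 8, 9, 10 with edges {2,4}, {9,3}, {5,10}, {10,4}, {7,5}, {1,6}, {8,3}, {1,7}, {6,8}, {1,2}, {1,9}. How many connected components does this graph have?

Starting from 1 we can reach 1, 2, 3, 4, 5, 6, 7, 8, 9, 10. That is one component of size 10.
Total: 1 component.

1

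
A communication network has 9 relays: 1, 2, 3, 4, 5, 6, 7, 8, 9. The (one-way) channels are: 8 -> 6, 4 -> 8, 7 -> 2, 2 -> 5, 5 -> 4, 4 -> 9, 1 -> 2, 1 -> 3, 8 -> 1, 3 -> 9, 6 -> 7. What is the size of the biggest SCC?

7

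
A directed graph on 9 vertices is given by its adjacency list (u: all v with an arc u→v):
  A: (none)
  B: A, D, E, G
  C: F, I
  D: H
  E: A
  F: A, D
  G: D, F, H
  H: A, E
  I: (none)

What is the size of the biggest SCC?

1

{E} is an SCC by itself.
{G} is an SCC by itself.
{D} is an SCC by itself.
{I} is an SCC by itself.
{A} is an SCC by itself.
(and 4 more singleton SCCs)
The largest has 1 vertex.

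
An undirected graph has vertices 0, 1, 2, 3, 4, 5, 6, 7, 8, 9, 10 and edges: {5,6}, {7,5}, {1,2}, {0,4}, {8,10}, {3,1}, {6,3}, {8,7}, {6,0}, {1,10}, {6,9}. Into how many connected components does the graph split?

Starting from 0 we can reach 0, 1, 2, 3, 4, 5, 6, 7, 8, 9, 10. That is one component of size 11.
Total: 1 component.

1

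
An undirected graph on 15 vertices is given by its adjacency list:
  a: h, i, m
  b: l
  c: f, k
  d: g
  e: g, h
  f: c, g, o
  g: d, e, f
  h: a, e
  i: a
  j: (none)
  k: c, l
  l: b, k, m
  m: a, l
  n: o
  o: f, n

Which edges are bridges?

The edges on the cycle k-c-f-g-e-h-a-m-l-k are not bridges since each lies on that cycle.
But removing d-g disconnects d from g; removing l-b disconnects l from b; removing o-n disconnects o from n; removing o-f disconnects o from f — these are bridges.
In total 5 edges are bridges.

a-i, b-l, d-g, f-o, n-o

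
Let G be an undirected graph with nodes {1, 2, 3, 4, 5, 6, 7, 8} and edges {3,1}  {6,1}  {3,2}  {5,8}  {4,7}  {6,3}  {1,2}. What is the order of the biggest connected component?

Starting from 4 we can reach 4, 7. That is one component of size 2.
Starting from 5 we can reach 5, 8. That is one component of size 2.
Starting from 1 we can reach 1, 2, 3, 6. That is one component of size 4.
The largest has 4 vertices.

4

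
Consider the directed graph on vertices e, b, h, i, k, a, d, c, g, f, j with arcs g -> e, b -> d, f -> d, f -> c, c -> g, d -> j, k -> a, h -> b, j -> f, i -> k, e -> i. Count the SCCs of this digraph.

9

{d, f, j} are all mutually reachable — one SCC of size 3.
{i} is an SCC by itself.
{c} is an SCC by itself.
{b} is an SCC by itself.
{a} is an SCC by itself.
(and 4 more singleton SCCs)
That gives 9 strongly connected components.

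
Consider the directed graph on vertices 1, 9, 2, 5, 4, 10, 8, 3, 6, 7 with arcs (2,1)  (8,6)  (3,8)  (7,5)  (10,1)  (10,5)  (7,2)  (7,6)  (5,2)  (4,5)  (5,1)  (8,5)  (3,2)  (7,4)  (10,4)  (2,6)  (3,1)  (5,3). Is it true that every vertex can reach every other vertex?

No

There is no directed path from 6 to 3, so the graph is not strongly connected.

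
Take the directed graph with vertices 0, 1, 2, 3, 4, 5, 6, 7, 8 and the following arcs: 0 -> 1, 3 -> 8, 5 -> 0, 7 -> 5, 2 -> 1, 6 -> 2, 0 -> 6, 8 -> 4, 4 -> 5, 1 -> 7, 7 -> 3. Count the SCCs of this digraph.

1

{0, 1, 2, 3, 4, 5, 6, 7, 8} are all mutually reachable — one SCC of size 9.
That gives 1 strongly connected component.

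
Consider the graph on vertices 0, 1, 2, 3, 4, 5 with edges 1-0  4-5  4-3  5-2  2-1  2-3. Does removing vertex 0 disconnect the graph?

No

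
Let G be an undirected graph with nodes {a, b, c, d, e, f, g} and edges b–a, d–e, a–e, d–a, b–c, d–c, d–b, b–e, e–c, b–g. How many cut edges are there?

1

The edges on the cycle d-b-c-d are not bridges since each lies on that cycle.
But removing g–b disconnects g from b — this is a bridge.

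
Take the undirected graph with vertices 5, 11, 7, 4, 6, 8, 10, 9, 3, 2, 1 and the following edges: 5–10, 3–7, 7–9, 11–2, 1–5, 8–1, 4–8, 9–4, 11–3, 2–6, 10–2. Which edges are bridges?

The edges on the cycle 11-3-7-9-4-8-1-5-10-2-11 are not bridges since each lies on that cycle.
But removing 2–6 disconnects 2 from 6 — this is a bridge.

2-6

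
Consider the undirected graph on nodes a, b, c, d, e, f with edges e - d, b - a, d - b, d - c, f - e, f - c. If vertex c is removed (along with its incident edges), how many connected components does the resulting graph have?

With c gone, the remaining components are: {a, b, d, e, f}.
That is 1 component.

1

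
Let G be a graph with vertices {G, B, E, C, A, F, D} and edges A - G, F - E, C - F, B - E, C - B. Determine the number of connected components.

3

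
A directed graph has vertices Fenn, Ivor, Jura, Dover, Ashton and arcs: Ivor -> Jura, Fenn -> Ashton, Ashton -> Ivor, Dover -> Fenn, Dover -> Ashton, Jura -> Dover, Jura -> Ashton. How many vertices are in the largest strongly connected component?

5

{Fenn, Ivor, Jura, Dover, Ashton} are all mutually reachable — one SCC of size 5.
The largest has 5 vertices.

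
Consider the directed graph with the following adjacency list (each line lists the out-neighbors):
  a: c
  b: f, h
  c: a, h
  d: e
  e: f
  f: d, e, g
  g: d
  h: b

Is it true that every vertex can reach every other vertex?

There is no directed path from d to b, so the graph is not strongly connected.

No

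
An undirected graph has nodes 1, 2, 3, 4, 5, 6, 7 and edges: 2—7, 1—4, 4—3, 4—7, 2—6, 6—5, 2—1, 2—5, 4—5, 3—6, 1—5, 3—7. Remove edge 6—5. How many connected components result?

1

6 and 5 are still connected via 6-2-5, so the component count stays at 1.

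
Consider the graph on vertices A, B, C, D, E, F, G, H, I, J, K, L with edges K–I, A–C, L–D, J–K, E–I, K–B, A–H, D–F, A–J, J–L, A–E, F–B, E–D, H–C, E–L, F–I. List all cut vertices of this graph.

Removing A increases the component count from 2 to 3, so A is a cut vertex.
By contrast removing J leaves 2 components; it is not a cut vertex. No other vertex is a cut vertex either.

A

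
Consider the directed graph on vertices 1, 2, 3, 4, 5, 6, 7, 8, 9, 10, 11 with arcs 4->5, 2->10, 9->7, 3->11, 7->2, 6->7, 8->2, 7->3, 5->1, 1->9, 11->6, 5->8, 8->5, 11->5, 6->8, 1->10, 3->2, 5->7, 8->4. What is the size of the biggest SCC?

{1, 3, 4, 5, 6, 7, 8, 9, 11} are all mutually reachable — one SCC of size 9.
{10} is an SCC by itself.
{2} is an SCC by itself.
The largest has 9 vertices.

9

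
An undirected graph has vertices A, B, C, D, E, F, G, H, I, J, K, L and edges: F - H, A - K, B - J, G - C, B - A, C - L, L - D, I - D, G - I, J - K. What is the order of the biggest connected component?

5

E is isolated — a component by itself.
Starting from F we can reach F, H. That is one component of size 2.
Starting from A we can reach A, B, J, K. That is one component of size 4.
Starting from C we can reach C, D, G, I, L. That is one component of size 5.
The largest has 5 vertices.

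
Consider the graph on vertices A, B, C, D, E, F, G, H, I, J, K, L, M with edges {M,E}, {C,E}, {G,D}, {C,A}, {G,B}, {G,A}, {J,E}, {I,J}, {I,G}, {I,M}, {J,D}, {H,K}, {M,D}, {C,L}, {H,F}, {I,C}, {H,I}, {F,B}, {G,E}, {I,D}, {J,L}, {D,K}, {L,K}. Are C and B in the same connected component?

From C we can reach A, B, C, D, E, F, G, H, I, J, K, L, M, which includes B.

Yes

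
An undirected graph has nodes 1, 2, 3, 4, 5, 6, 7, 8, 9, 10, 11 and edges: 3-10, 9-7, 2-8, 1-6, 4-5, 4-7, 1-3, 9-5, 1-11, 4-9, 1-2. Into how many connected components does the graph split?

Starting from 4 we can reach 4, 5, 7, 9. That is one component of size 4.
Starting from 1 we can reach 1, 2, 3, 6, 8, 10, 11. That is one component of size 7.
Total: 2 components.

2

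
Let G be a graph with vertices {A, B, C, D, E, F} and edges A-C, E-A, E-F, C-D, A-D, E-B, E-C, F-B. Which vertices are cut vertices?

Removing E increases the component count from 1 to 2, so E is a cut vertex.
By contrast removing B leaves 1 component; it is not a cut vertex. No other vertex is a cut vertex either.

E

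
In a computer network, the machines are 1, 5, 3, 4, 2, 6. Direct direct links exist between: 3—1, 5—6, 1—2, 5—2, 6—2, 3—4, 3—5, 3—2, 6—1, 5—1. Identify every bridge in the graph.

3-4

The edges on the cycle 5-6-2-1-5 are not bridges since each lies on that cycle.
But removing 4—3 disconnects 4 from 3 — this is a bridge.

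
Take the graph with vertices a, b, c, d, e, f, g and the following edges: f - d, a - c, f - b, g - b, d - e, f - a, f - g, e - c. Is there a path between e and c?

From e we can reach a, b, c, d, e, f, g, which includes c.

Yes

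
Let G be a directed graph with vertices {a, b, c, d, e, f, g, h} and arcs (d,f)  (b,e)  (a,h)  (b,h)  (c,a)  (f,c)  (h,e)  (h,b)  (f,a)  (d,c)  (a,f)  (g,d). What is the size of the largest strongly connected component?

3

{a, c, f} are all mutually reachable — one SCC of size 3.
{b, h} are all mutually reachable — one SCC of size 2.
{g} is an SCC by itself.
{e} is an SCC by itself.
{d} is an SCC by itself.
The largest has 3 vertices.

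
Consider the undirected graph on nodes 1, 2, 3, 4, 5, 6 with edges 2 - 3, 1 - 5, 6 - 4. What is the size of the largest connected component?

2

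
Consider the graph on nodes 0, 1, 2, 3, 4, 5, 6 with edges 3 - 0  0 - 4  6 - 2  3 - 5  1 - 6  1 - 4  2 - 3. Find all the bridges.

The edges on the cycle 1-6-2-3-0-4-1 are not bridges since each lies on that cycle.
But removing 3 - 5 disconnects 3 from 5 — this is a bridge.

3-5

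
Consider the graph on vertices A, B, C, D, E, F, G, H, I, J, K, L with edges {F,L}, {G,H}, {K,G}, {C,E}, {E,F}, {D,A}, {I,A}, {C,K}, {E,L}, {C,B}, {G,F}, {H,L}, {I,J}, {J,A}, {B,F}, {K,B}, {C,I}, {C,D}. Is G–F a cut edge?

After removing G–F, the path G-K-B-F still connects them, so the edge is not a bridge.

No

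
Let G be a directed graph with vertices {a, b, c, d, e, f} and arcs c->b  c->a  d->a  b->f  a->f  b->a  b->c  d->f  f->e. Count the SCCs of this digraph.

{b, c} are all mutually reachable — one SCC of size 2.
{a} is an SCC by itself.
{f} is an SCC by itself.
{e} is an SCC by itself.
{d} is an SCC by itself.
That gives 5 strongly connected components.

5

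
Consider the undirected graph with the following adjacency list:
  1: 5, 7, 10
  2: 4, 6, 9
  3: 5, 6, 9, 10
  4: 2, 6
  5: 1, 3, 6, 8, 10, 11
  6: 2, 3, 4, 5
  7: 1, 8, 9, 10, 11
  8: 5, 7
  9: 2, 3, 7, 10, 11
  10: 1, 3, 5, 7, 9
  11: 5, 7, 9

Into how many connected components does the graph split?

1

Starting from 1 we can reach 1, 2, 3, 4, 5, 6, 7, 8, 9, 10, 11. That is one component of size 11.
Total: 1 component.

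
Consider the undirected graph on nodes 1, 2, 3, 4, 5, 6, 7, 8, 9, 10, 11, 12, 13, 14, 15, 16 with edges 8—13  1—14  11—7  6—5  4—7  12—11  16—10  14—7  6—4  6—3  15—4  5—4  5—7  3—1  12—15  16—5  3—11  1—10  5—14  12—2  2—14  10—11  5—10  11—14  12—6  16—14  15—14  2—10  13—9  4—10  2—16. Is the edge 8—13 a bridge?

Yes

Removing 8—13 leaves no path between 8 and 13: the component count goes from 2 to 3. So it is a bridge.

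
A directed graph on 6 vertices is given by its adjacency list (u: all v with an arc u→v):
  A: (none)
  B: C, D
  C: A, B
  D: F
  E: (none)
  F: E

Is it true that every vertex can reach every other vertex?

There is no directed path from A to F, so the graph is not strongly connected.

No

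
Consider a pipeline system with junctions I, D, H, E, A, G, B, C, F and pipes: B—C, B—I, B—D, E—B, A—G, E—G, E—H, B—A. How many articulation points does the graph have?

Removing B increases the component count from 2 to 5, so B is a cut vertex.
Removing E increases the component count from 2 to 3, so E is a cut vertex.
By contrast removing A leaves 2 components; it is not a cut vertex. No other vertex is a cut vertex either.

2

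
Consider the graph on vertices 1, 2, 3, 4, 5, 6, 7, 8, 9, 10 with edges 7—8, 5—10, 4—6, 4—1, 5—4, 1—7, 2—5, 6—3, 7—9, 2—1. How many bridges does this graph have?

6

The edges on the cycle 2-5-4-1-2 are not bridges since each lies on that cycle.
But removing 9—7 disconnects 9 from 7; removing 1—7 disconnects 1 from 7; removing 4—6 disconnects 4 from 6; removing 8—7 disconnects 8 from 7 — these are bridges.
In total 6 edges are bridges.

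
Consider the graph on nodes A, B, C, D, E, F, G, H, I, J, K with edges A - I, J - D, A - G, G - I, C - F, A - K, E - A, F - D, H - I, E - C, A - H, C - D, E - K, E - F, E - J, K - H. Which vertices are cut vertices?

E

Removing E increases the component count from 2 to 3, so E is a cut vertex.
By contrast removing G leaves 2 components; it is not a cut vertex. No other vertex is a cut vertex either.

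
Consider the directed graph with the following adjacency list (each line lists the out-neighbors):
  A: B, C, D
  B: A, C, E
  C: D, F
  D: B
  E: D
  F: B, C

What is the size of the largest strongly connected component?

6

{A, B, C, D, E, F} are all mutually reachable — one SCC of size 6.
The largest has 6 vertices.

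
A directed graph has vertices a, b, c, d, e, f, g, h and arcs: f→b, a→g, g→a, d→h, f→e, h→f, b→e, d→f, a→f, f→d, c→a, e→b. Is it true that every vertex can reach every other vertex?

No

There is no directed path from a to c, so the graph is not strongly connected.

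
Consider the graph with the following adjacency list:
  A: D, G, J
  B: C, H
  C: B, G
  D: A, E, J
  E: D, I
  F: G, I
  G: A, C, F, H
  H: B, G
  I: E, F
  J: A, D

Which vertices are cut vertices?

Removing G increases the component count from 1 to 2, so G is a cut vertex.
By contrast removing F leaves 1 component; it is not a cut vertex. No other vertex is a cut vertex either.

G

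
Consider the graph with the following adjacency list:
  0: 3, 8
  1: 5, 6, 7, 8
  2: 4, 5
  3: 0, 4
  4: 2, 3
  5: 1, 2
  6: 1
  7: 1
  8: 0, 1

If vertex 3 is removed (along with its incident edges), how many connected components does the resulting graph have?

With 3 gone, the remaining components are: {0, 1, 2, 4, 5, 6, 7, 8}.
That is 1 component.

1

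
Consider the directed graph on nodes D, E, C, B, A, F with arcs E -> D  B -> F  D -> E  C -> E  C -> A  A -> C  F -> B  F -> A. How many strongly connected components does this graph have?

{B, F} are all mutually reachable — one SCC of size 2.
{D, E} are all mutually reachable — one SCC of size 2.
{A, C} are all mutually reachable — one SCC of size 2.
That gives 3 strongly connected components.

3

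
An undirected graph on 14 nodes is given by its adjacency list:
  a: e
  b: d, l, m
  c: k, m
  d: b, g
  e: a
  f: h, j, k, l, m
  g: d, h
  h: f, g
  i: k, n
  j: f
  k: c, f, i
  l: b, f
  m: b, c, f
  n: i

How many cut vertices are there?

Removing f increases the component count from 2 to 3, so f is a cut vertex.
Removing i increases the component count from 2 to 3, so i is a cut vertex.
Removing k increases the component count from 2 to 3, so k is a cut vertex.
By contrast removing a leaves 2 components; it is not a cut vertex. No other vertex is a cut vertex either.

3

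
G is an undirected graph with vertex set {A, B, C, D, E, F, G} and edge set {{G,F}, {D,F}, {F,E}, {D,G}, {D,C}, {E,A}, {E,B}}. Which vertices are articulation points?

Removing D increases the component count from 1 to 2, so D is a cut vertex.
Removing E increases the component count from 1 to 3, so E is a cut vertex.
Removing F increases the component count from 1 to 2, so F is a cut vertex.
By contrast removing G leaves 1 component; it is not a cut vertex. No other vertex is a cut vertex either.

D, E, F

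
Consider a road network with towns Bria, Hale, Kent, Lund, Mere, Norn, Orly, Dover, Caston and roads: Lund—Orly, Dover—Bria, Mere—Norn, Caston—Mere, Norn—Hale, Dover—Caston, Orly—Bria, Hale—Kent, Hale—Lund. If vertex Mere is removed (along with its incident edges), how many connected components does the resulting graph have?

With Mere gone, the remaining components are: {Bria, Hale, Kent, Lund, Norn, Orly, Dover, Caston}.
That is 1 component.

1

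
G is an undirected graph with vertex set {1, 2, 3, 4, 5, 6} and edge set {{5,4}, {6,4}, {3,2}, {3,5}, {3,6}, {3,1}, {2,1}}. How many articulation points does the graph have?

1

Removing 3 increases the component count from 1 to 2, so 3 is a cut vertex.
By contrast removing 4 leaves 1 component; it is not a cut vertex. No other vertex is a cut vertex either.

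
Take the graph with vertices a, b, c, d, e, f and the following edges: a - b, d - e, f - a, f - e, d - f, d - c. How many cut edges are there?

3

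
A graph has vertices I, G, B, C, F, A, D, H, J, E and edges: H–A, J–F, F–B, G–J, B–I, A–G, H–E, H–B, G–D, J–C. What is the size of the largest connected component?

Starting from A we can reach A, B, C, D, E, F, G, H, I, J. That is one component of size 10.
The largest has 10 vertices.

10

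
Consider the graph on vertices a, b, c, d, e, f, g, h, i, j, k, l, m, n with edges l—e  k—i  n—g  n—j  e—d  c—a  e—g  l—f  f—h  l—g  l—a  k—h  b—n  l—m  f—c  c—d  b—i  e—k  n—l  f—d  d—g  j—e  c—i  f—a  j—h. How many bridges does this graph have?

The edges on the cycle f-c-d-f are not bridges since each lies on that cycle.
But removing l—m disconnects l from m — this is a bridge.

1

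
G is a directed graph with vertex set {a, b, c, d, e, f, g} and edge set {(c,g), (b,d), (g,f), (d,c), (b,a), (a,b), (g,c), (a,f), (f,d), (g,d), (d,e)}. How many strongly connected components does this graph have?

{c, d, f, g} are all mutually reachable — one SCC of size 4.
{a, b} are all mutually reachable — one SCC of size 2.
{e} is an SCC by itself.
That gives 3 strongly connected components.

3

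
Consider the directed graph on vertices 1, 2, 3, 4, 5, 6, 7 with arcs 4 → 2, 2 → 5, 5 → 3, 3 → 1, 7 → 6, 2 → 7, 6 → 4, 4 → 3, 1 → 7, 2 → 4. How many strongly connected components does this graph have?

{1, 2, 3, 4, 5, 6, 7} are all mutually reachable — one SCC of size 7.
That gives 1 strongly connected component.

1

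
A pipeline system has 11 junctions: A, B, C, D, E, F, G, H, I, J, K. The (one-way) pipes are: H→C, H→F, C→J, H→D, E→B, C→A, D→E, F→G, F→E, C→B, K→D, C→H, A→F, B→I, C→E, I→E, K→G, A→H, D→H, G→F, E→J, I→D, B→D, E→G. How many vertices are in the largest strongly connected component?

9

{A, B, C, D, E, F, G, H, I} are all mutually reachable — one SCC of size 9.
{J} is an SCC by itself.
{K} is an SCC by itself.
The largest has 9 vertices.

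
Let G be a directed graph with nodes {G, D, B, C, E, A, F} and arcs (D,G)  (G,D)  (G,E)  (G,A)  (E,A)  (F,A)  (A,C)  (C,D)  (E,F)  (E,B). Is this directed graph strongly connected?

There is no directed path from B to E, so the graph is not strongly connected.

No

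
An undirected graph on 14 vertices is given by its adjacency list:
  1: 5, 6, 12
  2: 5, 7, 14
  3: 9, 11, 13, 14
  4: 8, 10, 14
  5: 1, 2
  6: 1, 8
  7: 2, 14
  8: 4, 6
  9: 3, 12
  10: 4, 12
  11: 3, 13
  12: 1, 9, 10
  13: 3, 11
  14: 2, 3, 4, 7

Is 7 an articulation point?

Deleting 7 leaves 1 component (was 1) (its neighbors 2, 14 remain connected to each other), so 7 is not a cut vertex.

No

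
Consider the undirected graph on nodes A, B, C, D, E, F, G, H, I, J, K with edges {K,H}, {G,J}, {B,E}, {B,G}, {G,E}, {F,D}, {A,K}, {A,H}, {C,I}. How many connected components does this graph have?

Starting from D we can reach D, F. That is one component of size 2.
Starting from C we can reach C, I. That is one component of size 2.
Starting from A we can reach A, H, K. That is one component of size 3.
Starting from B we can reach B, E, G, J. That is one component of size 4.
Total: 4 components.

4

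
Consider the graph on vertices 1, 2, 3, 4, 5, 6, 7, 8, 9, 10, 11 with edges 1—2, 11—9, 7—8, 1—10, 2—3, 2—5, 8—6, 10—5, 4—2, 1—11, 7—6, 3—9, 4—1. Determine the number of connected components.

Starting from 6 we can reach 6, 7, 8. That is one component of size 3.
Starting from 1 we can reach 1, 2, 3, 4, 5, 9, 10, 11. That is one component of size 8.
Total: 2 components.

2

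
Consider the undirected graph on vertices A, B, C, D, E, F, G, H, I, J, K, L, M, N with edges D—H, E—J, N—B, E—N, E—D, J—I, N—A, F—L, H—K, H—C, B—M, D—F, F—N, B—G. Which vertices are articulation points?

B, D, E, F, H, J, N

Removing B increases the component count from 1 to 3, so B is a cut vertex.
Removing D increases the component count from 1 to 2, so D is a cut vertex.
Removing E increases the component count from 1 to 2, so E is a cut vertex.
Likewise F, H, J, N are cut vertices.
By contrast removing G leaves 1 component; it is not a cut vertex. No other vertex is a cut vertex either.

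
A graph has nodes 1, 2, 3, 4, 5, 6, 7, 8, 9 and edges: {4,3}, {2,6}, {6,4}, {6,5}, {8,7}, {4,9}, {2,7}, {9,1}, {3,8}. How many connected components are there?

1

Starting from 1 we can reach 1, 2, 3, 4, 5, 6, 7, 8, 9. That is one component of size 9.
Total: 1 component.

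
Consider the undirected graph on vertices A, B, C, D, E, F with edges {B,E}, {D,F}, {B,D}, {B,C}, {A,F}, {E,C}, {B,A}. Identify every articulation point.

B

Removing B increases the component count from 1 to 2, so B is a cut vertex.
By contrast removing E leaves 1 component; it is not a cut vertex. No other vertex is a cut vertex either.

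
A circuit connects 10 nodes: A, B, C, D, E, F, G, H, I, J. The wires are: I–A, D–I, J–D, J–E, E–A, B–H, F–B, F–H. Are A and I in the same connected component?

From A we can reach A, D, E, I, J, which includes I.

Yes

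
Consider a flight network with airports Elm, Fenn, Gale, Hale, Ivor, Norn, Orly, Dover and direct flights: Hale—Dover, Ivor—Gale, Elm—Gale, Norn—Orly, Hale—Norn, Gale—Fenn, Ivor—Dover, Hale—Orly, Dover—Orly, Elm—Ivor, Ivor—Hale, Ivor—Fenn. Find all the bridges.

none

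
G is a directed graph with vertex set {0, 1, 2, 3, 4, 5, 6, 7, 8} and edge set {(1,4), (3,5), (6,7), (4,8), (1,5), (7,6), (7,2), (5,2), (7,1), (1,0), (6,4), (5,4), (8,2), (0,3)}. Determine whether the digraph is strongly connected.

There is no directed path from 3 to 0, so the graph is not strongly connected.

No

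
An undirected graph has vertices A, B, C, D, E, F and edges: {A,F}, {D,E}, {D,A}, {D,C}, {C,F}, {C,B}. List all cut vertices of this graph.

Removing C increases the component count from 1 to 2, so C is a cut vertex.
Removing D increases the component count from 1 to 2, so D is a cut vertex.
By contrast removing E leaves 1 component; it is not a cut vertex. No other vertex is a cut vertex either.

C, D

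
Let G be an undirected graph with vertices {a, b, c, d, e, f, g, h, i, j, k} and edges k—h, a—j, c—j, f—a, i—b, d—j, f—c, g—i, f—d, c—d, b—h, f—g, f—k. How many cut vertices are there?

Removing f increases the component count from 2 to 3, so f is a cut vertex.
By contrast removing j leaves 2 components; it is not a cut vertex. No other vertex is a cut vertex either.

1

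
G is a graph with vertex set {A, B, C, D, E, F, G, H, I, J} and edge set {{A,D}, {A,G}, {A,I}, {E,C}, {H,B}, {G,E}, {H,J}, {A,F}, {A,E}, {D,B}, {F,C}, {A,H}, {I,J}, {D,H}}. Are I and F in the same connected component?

Yes

From I we can reach A, B, C, D, E, F, G, H, I, J, which includes F.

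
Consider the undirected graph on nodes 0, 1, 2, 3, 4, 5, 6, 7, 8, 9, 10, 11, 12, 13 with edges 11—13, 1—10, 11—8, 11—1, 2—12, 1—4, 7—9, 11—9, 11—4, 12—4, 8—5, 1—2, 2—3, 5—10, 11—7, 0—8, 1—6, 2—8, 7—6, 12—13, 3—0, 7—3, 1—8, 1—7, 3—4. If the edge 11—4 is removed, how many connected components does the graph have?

11 and 4 are still connected via 11-1-4, so the component count stays at 1.

1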